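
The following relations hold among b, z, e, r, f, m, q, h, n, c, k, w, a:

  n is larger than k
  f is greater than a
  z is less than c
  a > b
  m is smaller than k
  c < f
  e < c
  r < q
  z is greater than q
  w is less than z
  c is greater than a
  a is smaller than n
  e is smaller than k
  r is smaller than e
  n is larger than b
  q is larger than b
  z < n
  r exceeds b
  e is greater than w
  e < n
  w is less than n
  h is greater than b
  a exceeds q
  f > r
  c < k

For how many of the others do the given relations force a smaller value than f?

8

Directly below f: r, a, c.
One step further: b, e, q, z (7 so far).
One step further: w (8 so far).
No other element is forced below f by the given relations, so the count is 8.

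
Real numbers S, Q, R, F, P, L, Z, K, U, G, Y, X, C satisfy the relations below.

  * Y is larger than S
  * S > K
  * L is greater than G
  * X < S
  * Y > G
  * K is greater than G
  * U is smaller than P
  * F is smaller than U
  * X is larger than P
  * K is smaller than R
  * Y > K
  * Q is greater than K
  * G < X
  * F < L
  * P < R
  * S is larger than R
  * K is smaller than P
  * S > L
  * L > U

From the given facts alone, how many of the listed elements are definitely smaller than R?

Directly below R: K, P.
One step further: G, U (4 so far).
One step further: F (5 so far).
Nothing else is reachable below R; 5 in all.

5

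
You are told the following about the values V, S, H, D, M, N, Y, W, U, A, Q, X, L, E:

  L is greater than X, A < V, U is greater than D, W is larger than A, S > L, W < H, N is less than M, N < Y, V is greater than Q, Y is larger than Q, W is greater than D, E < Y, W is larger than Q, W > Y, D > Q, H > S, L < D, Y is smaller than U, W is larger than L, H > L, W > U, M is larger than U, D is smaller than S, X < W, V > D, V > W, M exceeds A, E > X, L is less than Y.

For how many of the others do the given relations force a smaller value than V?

Directly below V: A, Q, D, W.
One step further: X, L, Y, U (8 so far).
One step further: N, E (10 so far).
Nothing else is reachable below V; 10 in all.

10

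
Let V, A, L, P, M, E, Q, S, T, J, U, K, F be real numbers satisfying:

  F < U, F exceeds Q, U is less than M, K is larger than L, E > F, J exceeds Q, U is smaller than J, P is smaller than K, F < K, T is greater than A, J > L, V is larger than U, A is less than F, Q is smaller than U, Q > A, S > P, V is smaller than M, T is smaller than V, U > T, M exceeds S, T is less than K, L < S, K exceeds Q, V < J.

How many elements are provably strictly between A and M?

Chaining upward from A reaches: Q, F, T, U, E, V, K, J.
Chaining downward from M reaches: Q, F, P, T, L, U, V, S.
Strictly between A and M are those in both lists: Q, F, T, U, V — 5 elements.

5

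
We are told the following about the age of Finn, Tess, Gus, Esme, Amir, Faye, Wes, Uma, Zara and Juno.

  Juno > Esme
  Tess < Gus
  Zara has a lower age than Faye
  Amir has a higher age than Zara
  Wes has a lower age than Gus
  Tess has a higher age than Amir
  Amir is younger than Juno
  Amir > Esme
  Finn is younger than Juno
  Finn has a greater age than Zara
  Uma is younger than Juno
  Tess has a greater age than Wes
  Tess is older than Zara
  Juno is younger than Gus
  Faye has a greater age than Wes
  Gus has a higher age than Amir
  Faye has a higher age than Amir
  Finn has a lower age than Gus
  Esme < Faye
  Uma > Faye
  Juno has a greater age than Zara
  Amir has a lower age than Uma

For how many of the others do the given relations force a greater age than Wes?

Directly above Wes: Faye, Tess, Gus.
One step further: Uma (4 so far).
One step further: Juno (5 so far).
No other element is forced above Wes by the given relations, so the count is 5.

5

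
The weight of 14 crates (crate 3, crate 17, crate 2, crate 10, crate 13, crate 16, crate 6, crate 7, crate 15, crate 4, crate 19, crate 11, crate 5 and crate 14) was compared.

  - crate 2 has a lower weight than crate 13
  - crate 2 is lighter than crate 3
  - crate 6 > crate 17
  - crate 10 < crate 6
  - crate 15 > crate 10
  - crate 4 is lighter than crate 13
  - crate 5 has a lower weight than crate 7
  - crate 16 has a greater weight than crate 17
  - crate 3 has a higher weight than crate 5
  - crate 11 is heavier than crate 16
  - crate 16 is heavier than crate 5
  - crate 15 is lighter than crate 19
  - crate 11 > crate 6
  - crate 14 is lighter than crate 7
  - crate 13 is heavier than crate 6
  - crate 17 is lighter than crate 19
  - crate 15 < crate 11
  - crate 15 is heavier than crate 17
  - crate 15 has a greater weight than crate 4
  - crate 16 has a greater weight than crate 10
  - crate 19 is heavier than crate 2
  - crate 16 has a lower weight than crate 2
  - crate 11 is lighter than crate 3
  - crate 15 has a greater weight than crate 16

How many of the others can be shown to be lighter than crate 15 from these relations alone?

Directly below crate 15: crate 4, crate 10, crate 17, crate 16.
One step further: crate 5 (5 so far).
No other element is forced below crate 15 by the given relations, so the count is 5.

5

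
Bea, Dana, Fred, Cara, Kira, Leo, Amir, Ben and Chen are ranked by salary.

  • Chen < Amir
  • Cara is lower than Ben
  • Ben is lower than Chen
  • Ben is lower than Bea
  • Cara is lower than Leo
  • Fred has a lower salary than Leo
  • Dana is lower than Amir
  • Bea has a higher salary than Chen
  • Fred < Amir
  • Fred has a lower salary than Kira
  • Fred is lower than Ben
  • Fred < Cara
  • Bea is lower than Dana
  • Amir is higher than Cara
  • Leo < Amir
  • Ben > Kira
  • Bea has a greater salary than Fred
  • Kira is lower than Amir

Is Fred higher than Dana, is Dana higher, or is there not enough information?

Chaining the given relations: Fred < Kira < Ben < Chen < Bea < Dana.
So Dana is higher.

Dana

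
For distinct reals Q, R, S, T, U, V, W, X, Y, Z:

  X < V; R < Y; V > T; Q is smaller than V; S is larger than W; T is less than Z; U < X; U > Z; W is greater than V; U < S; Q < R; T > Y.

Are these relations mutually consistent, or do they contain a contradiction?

consistent

Every relation is compatible with Q < R < Y < T < Z < U < X < V < W < S; the set is consistent.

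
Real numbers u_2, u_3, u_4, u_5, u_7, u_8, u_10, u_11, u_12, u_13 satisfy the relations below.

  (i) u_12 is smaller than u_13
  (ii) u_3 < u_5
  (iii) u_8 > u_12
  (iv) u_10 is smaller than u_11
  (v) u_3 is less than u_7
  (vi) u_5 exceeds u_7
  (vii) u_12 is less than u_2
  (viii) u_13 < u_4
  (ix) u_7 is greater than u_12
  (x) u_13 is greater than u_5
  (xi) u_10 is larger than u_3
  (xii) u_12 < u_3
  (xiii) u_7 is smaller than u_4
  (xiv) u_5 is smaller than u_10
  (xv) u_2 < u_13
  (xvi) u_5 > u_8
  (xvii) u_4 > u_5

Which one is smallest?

u_12

u_8 is not least since u_12 < u_8; u_2 is not least since u_12 < u_2; u_3 is not least since u_12 < u_3; u_7 is not least since u_12 < u_7; u_5 is not least since u_8 < u_5; u_13 is not least since u_12 < u_13; u_4 is not least since u_5 < u_4; u_10 is not least since u_3 < u_10; u_11 is not least since u_10 < u_11.
Only u_12 has nothing below it, so u_12 is the smallest.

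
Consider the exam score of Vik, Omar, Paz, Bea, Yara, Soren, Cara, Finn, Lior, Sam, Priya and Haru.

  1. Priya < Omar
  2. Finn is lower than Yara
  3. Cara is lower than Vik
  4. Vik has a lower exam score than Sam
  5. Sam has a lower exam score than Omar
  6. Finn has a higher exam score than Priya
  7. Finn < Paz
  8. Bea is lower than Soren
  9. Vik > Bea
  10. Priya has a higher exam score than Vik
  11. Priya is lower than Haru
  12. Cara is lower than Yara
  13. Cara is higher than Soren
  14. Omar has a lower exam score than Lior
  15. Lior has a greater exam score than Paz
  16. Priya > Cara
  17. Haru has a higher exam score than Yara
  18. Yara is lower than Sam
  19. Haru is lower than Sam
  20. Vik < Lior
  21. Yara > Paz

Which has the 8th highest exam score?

Priya

Chaining the given pairs: Bea < Soren < Cara < Vik < Priya < Finn < Paz < Yara < Haru < Sam < Omar < Lior.
The 8th largest is Priya.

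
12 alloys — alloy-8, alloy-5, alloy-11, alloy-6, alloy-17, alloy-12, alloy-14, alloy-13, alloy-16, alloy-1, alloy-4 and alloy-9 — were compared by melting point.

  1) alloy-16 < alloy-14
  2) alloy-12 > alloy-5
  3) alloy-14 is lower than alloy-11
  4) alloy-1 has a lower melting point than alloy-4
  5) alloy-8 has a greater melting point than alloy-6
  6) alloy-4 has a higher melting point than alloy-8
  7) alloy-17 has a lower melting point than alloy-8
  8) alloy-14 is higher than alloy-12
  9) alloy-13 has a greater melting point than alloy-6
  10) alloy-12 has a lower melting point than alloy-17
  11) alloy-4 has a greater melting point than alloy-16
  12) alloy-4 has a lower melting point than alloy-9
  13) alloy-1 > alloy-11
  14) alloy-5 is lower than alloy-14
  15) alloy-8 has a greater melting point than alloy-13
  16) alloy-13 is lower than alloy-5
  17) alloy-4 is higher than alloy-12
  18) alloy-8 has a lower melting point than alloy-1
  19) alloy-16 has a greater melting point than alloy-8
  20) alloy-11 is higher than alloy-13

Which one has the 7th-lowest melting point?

Piecing the relations together gives one ordering: alloy-6 < alloy-13 < alloy-5 < alloy-12 < alloy-17 < alloy-8 < alloy-16 < alloy-14 < alloy-11 < alloy-1 < alloy-4 < alloy-9.
Counting 7 from the smallest end gives alloy-16.

alloy-16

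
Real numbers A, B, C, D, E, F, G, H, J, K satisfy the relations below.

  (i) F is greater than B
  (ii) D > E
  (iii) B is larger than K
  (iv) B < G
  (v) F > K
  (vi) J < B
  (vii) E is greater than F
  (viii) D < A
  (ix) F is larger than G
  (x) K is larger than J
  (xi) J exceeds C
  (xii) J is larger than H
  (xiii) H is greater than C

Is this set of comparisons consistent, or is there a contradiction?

Every relation is compatible with C < H < J < K < B < G < F < E < D < A; the set is consistent.

consistent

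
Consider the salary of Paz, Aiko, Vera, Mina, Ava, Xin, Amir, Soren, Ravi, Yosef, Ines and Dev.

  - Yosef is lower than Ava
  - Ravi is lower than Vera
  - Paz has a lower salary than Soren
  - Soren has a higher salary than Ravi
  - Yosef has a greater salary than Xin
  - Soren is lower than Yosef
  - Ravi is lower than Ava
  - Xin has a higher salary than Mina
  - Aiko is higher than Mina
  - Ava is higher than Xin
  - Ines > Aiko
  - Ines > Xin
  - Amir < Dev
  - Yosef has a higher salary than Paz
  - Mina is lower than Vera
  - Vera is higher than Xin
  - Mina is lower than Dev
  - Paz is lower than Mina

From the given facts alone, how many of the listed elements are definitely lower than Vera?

Directly below Vera: Mina, Ravi, Xin.
One step further: Paz (4 so far).
Nothing else is reachable below Vera; 4 in all.

4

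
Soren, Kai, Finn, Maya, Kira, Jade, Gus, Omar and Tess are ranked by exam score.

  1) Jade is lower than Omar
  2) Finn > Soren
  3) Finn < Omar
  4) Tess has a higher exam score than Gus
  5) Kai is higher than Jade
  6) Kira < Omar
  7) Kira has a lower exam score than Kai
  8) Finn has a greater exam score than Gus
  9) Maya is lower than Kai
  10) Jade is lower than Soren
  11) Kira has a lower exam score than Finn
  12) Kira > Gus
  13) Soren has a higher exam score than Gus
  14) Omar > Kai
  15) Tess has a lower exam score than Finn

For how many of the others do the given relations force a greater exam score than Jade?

4

Directly above Jade: Soren, Kai, Omar.
One step further: Finn (4 so far).
No other element is forced above Jade by the given relations, so the count is 4.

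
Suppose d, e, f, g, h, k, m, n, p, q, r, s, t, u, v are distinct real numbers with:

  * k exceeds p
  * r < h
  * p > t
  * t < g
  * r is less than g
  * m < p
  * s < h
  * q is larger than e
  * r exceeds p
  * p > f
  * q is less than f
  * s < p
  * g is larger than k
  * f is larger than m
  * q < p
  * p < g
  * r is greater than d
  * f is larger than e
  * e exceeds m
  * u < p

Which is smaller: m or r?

m

m < e and e < q give m < q.
Then q < f extends the chain to f.
Then f < p extends the chain to p.
With p < r: m < e < q < f < p < r.
So m < r; m is the smaller of the two.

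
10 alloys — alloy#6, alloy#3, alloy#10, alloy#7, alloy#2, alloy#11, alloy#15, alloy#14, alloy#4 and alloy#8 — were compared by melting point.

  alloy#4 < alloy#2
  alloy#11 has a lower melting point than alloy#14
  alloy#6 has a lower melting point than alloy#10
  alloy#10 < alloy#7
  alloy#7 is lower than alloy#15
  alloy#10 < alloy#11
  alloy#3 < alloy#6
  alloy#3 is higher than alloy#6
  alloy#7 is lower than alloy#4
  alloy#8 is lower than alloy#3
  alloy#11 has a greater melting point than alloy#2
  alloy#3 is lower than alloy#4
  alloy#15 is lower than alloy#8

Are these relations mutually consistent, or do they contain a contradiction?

We have alloy#3 < alloy#6 stated directly, yet also alloy#6 < alloy#10 < alloy#7 < alloy#15 < alloy#8 < alloy#3 by chaining the others — so alloy#6 < alloy#3. Contradiction.

inconsistent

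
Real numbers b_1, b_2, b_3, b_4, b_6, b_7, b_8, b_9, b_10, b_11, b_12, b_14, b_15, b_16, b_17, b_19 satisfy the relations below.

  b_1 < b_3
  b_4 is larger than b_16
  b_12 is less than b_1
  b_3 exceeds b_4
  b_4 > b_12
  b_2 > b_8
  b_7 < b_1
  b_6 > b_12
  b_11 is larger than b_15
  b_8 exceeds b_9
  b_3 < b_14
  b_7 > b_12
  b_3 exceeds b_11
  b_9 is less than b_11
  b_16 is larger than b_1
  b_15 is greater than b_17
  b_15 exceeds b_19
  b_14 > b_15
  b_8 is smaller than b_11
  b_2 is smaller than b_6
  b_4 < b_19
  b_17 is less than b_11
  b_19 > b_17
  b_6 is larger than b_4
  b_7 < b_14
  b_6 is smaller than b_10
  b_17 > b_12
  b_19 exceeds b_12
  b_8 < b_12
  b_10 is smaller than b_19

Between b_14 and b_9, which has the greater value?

b_14

b_9 < b_8 and b_8 < b_12 give b_9 < b_12.
With b_12 < b_7: b_9 < b_8 < b_12 < b_7.
With b_7 < b_1: b_9 < b_8 < b_12 < b_7 < b_1.
Then b_1 < b_16 extends the chain to b_16.
With b_16 < b_4: b_9 < b_8 < b_12 < b_7 < b_1 < b_16 < b_4.
With b_4 < b_6: b_9 < b_8 < b_12 < b_7 < b_1 < b_16 < b_4 < b_6.
Then b_6 < b_10 extends the chain to b_10.
With b_10 < b_19: b_9 < b_8 < b_12 < b_7 < b_1 < b_16 < b_4 < b_6 < b_10 < b_19.
Then b_19 < b_15 extends the chain to b_15.
Then b_15 < b_11 extends the chain to b_11.
With b_11 < b_3: b_9 < b_8 < b_12 < b_7 < b_1 < b_16 < b_4 < b_6 < b_10 < b_19 < b_15 < b_11 < b_3.
Then b_3 < b_14 extends the chain to b_14.
So b_9 < b_14; b_14 is the larger of the two.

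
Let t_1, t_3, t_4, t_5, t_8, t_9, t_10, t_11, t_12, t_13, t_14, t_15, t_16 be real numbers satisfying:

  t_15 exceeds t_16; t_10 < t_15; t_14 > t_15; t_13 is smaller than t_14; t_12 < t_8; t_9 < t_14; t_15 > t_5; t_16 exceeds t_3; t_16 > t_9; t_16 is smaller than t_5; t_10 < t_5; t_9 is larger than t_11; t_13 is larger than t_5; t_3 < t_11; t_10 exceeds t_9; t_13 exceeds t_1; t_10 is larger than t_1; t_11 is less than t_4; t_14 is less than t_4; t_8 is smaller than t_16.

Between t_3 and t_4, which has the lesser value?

t_3

t_3 < t_11 and t_11 < t_9 give t_3 < t_9.
With t_9 < t_10: t_3 < t_11 < t_9 < t_10.
With t_10 < t_5: t_3 < t_11 < t_9 < t_10 < t_5.
With t_5 < t_13: t_3 < t_11 < t_9 < t_10 < t_5 < t_13.
With t_13 < t_14: t_3 < t_11 < t_9 < t_10 < t_5 < t_13 < t_14.
With t_14 < t_4: t_3 < t_11 < t_9 < t_10 < t_5 < t_13 < t_14 < t_4.
So t_3 < t_4; t_3 is the smaller of the two.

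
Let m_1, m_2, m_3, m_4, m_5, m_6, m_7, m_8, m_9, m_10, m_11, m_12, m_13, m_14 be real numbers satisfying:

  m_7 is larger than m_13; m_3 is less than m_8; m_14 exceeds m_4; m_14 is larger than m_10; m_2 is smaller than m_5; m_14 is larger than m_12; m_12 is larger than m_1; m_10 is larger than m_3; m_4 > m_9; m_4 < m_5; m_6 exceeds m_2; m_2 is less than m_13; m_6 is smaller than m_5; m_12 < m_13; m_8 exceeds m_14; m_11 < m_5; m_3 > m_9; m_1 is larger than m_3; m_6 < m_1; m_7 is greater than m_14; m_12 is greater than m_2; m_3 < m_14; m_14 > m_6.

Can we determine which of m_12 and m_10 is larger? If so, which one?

Following every chain through m_10: above m_10 we get m_14, m_8, m_7; below m_10 we get m_9, m_3.
m_12 is not reached, and no chain runs the other way from m_12 to m_10.
So the given relations leave the order of m_10 and m_12 undetermined.

undetermined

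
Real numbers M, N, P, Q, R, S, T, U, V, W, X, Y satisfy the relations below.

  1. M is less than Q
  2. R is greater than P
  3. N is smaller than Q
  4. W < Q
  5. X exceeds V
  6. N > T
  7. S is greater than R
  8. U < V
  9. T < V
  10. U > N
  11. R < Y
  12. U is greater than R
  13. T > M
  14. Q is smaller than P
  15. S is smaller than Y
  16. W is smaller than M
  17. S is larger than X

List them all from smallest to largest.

Nothing is placed below W, so it is least; from there W < M; M < T; T < N; N < Q; Q < P; P < R; R < U; U < V; V < X; X < S; S < Y, each given directly.

W < M < T < N < Q < P < R < U < V < X < S < Y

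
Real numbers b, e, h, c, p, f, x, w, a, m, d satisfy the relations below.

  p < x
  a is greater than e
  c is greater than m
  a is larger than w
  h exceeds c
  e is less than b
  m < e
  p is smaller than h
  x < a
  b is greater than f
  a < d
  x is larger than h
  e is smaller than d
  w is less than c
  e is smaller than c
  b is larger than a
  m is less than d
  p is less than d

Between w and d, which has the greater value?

d

The relevant relations are w < c; c < h; h < x; x < a; a < d.
Together: w < c < h < x < a < d.
So w < d; d is the larger of the two.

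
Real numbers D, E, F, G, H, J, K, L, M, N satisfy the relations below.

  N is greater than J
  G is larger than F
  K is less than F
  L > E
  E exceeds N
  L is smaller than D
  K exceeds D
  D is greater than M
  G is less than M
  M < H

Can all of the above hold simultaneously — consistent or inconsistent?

We have M < D stated directly, yet also D < K < F < G < M by chaining the others — so D < M. Contradiction.

inconsistent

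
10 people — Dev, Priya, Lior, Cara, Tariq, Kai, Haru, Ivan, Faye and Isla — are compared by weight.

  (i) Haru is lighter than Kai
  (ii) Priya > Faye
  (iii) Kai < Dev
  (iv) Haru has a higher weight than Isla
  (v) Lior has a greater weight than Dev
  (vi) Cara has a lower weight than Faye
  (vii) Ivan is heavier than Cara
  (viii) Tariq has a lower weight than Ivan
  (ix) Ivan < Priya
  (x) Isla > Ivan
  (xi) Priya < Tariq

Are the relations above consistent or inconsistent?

inconsistent

Chaining the given relations yields Priya < Tariq < Ivan, so Priya < Ivan. But one relation states Ivan < Priya. These cannot both hold.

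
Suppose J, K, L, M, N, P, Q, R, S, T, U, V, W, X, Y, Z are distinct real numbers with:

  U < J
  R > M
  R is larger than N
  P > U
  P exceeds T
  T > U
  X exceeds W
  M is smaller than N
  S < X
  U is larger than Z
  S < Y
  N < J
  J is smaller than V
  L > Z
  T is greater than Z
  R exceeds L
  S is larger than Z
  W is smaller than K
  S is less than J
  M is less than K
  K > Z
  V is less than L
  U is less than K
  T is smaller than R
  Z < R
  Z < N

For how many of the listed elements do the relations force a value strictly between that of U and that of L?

2

Chaining upward from U reaches: T, J, K, V, P, R.
Chaining downward from L reaches: Z, M, N, S, J, V.
Strictly between U and L are those in both lists: J, V — 2 elements.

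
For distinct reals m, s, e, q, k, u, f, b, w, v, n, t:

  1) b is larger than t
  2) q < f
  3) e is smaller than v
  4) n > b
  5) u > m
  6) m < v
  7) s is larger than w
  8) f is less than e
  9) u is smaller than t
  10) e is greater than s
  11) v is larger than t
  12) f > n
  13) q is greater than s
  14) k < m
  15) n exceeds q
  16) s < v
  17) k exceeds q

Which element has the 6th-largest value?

t

Chaining the given pairs: w < s < q < k < m < u < t < b < n < f < e < v.
Counting 6 from the largest end gives t.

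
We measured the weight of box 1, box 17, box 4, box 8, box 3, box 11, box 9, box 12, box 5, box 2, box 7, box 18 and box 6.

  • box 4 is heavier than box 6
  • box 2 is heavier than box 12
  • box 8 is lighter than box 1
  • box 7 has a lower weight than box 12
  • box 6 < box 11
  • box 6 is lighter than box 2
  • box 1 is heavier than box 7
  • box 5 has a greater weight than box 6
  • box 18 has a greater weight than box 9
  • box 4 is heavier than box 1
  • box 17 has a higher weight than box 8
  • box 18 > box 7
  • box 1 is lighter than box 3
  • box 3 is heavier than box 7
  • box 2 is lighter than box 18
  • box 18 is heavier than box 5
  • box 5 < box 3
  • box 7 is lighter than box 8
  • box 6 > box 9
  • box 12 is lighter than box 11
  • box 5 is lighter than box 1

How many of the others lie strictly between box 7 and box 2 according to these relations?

Chaining upward from box 7 reaches: box 8, box 12, box 1, box 4, box 17, box 18, box 3, box 11.
Chaining downward from box 2 reaches: box 9, box 12, box 6.
Strictly between box 7 and box 2 are those in both lists: box 12 — 1 element.

1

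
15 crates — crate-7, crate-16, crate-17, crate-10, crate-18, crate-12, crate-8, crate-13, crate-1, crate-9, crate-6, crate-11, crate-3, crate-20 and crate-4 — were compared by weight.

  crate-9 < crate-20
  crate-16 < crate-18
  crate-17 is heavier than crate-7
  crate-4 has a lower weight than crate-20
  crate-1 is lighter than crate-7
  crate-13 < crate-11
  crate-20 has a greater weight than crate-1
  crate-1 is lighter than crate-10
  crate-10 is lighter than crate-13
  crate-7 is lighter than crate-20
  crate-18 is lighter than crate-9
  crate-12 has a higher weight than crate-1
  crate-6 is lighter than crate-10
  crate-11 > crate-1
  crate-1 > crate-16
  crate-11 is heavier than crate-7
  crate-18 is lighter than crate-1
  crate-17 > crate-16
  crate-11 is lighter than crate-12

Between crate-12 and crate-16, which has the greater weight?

crate-12

crate-16 < crate-18 and crate-18 < crate-1 give crate-16 < crate-1.
With crate-1 < crate-10: crate-16 < crate-18 < crate-1 < crate-10.
Then crate-10 < crate-13 extends the chain to crate-13.
With crate-13 < crate-11: crate-16 < crate-18 < crate-1 < crate-10 < crate-13 < crate-11.
With crate-11 < crate-12: crate-16 < crate-18 < crate-1 < crate-10 < crate-13 < crate-11 < crate-12.
So crate-16 < crate-12; crate-12 is the heavier of the two.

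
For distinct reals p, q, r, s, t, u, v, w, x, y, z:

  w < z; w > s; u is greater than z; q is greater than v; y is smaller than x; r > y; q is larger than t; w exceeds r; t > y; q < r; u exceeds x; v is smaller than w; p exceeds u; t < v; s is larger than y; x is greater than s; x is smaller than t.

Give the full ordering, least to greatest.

The consecutive links are each given: y < s; s < x; x < t; t < v; v < q; q < r; r < w; w < z; z < u; u < p.

y < s < x < t < v < q < r < w < z < u < p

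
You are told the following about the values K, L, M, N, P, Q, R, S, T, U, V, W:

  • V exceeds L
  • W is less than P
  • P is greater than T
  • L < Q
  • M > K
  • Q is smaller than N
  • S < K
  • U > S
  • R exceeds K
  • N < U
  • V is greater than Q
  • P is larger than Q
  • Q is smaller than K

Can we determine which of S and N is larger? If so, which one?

Following every chain through S: above S we get K, U, R, M.
N is not reached, and no chain runs the other way from N to S.
So the given relations leave the order of S and N undetermined.

undetermined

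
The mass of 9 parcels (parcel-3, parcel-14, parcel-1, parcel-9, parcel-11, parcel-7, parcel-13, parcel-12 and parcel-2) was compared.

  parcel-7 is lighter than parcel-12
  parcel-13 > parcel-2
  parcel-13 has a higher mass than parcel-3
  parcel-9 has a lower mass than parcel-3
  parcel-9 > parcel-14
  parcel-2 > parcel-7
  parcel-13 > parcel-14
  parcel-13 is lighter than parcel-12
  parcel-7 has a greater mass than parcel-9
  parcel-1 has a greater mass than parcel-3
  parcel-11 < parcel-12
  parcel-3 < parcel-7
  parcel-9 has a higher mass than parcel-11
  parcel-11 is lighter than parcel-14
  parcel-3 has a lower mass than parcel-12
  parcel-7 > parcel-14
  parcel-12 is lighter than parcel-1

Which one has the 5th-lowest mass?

parcel-7

The consecutive relations fix a unique order: parcel-11 < parcel-14 < parcel-9 < parcel-3 < parcel-7 < parcel-2 < parcel-13 < parcel-12 < parcel-1.
Counting 5 from the smallest end gives parcel-7.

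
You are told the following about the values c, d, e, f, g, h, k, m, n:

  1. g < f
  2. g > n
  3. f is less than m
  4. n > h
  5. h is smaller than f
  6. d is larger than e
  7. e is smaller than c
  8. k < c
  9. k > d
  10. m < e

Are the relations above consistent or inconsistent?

consistent

The single ordering h < n < g < f < m < e < d < k < c satisfies every listed relation, so no contradiction arises.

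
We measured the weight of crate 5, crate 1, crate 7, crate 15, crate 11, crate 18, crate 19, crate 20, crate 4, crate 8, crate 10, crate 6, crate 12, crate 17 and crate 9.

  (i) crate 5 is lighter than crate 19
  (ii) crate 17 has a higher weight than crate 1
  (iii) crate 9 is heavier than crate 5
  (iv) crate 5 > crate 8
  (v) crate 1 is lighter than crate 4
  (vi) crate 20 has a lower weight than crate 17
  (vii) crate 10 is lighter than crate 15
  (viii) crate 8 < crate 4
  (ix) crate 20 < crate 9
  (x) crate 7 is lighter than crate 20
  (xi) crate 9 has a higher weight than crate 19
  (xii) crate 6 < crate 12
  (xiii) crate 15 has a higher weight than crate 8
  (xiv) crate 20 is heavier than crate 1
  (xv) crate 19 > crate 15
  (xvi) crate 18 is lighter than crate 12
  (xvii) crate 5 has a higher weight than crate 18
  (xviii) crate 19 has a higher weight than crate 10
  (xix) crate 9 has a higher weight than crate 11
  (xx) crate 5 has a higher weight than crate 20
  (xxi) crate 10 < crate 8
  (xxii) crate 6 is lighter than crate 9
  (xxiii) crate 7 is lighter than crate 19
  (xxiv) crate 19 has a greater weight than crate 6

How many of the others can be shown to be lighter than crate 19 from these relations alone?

The elements the relations force below crate 19 are crate 18, crate 10, crate 1, crate 7, crate 8, crate 20, crate 6, crate 15, crate 5 — no chain reaches any other.
That is 9.

9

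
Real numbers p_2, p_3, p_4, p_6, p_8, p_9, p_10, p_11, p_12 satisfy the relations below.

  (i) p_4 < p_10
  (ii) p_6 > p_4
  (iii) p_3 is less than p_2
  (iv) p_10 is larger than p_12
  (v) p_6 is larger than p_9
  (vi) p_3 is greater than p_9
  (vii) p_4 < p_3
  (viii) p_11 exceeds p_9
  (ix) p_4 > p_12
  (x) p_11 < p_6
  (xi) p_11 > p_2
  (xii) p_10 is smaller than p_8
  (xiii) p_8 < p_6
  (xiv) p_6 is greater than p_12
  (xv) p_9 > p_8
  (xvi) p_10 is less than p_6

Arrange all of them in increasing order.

p_12 < p_4 < p_10 < p_8 < p_9 < p_3 < p_2 < p_11 < p_6

Each adjacent pair is fixed by a given relation: p_12 < p_4; p_4 < p_10; p_10 < p_8; p_8 < p_9; p_9 < p_3; p_3 < p_2; p_2 < p_11; p_11 < p_6. Chaining them end to end gives the full order.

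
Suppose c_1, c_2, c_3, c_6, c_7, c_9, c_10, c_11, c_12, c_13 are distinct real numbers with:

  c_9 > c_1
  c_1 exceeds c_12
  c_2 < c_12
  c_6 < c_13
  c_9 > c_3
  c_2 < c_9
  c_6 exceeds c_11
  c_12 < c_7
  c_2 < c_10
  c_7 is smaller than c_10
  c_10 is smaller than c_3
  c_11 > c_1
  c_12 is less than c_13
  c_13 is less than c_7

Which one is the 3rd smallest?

The consecutive relations fix a unique order: c_2 < c_12 < c_1 < c_11 < c_6 < c_13 < c_7 < c_10 < c_3 < c_9.
The 3rd smallest is c_1.

c_1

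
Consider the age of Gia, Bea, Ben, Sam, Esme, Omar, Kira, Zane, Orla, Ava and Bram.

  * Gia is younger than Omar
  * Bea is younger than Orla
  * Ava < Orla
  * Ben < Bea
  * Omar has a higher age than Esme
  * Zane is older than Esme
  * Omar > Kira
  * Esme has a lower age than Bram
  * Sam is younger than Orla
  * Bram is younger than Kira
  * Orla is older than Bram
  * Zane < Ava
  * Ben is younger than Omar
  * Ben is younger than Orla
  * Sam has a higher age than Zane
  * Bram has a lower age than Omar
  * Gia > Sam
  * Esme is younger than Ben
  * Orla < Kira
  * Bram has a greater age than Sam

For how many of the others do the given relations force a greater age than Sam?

The elements the relations force above Sam are Bram, Gia, Orla, Kira, Omar — no chain reaches any other.
That is 5.

5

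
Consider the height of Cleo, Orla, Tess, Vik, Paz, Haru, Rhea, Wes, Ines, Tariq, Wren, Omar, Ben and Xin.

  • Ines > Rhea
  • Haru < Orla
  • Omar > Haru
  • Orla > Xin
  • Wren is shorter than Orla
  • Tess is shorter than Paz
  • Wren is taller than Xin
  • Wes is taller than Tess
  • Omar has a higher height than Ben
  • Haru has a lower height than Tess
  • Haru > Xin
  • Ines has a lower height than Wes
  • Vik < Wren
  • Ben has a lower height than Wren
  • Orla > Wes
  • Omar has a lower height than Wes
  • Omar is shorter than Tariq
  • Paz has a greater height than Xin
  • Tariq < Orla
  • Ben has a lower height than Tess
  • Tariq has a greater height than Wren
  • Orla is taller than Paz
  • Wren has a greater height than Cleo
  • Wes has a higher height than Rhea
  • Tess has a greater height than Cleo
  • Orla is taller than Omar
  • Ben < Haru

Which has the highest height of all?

Orla

Chaining downward from Orla: directly below it, Xin, Haru, Omar, Wes, Wren, Paz, Tariq; then Ben, Rhea, Vik, Cleo, Tess, Ines.
That covers every other element, and nothing is given above Orla, so Orla is the highest height.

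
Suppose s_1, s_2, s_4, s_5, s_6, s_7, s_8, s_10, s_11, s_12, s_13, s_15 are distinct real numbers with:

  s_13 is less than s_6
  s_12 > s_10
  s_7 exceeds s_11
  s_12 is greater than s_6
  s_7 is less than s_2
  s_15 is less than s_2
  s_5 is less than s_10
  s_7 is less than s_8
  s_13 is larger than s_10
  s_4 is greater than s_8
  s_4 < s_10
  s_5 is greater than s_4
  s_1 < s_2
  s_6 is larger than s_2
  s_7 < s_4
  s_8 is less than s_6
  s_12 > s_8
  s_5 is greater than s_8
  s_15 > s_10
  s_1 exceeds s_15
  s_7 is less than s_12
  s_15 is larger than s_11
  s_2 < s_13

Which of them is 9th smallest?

The consecutive relations fix a unique order: s_11 < s_7 < s_8 < s_4 < s_5 < s_10 < s_15 < s_1 < s_2 < s_13 < s_6 < s_12.
Counting 9 from the smallest end gives s_2.

s_2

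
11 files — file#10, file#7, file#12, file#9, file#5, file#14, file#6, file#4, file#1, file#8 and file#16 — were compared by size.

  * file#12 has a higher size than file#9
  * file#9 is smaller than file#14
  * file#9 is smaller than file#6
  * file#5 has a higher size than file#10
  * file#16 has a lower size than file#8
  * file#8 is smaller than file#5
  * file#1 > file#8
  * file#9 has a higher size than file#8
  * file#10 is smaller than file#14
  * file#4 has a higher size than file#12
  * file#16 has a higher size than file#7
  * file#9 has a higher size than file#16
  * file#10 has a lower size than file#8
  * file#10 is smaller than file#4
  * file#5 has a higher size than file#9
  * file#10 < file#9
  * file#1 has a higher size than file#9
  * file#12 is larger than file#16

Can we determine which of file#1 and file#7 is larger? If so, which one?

file#1

Link the given pairs in sequence: file#7 < file#16; file#16 < file#8; file#8 < file#9; file#9 < file#1.
Together: file#7 < file#16 < file#8 < file#9 < file#1.
So file#1 is larger.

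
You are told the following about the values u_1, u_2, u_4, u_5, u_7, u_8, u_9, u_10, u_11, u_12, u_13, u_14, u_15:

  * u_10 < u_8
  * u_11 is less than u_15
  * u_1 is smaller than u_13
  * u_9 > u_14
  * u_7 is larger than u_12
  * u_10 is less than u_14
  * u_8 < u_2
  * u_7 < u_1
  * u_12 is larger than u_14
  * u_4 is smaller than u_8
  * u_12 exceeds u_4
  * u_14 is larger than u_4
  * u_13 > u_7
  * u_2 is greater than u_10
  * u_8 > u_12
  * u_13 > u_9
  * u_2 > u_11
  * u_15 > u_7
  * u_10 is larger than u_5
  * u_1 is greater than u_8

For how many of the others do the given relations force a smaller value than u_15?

7

From u_15 the given relations immediately reach u_11, u_7.
From those, u_12 — 3 in total.
From those, u_4, u_14 — 5 in total.
From those, u_10 — 6 in total.
From those, u_5 — 7 in total.
Nothing else is reachable below u_15; 7 in all.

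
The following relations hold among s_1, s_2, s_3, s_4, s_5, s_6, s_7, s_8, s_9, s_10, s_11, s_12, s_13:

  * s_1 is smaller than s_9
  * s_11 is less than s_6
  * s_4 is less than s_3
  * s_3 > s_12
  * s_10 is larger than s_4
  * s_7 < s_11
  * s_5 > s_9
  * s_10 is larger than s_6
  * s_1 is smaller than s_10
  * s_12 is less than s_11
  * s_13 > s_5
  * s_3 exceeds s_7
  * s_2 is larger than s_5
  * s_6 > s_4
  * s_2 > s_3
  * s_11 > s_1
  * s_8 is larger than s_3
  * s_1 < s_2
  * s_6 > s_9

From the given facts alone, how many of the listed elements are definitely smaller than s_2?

7

The elements the relations force below s_2 are s_1, s_9, s_7, s_5, s_12, s_4, s_3 — no chain reaches any other.
That is 7.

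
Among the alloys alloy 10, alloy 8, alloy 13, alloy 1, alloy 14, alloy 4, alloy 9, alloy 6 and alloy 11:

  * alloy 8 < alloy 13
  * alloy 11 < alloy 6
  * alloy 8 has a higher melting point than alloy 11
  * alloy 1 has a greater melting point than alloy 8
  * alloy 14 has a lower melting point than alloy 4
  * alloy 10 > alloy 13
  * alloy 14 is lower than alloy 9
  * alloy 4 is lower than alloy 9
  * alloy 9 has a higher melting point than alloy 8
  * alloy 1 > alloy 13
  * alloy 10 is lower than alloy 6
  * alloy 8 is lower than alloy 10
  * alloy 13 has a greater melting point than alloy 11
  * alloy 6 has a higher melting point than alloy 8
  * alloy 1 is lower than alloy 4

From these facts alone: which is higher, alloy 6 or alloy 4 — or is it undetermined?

Following every chain through alloy 4: above alloy 4 we get alloy 9; below alloy 4 we get alloy 11, alloy 8, alloy 13, alloy 1, alloy 14.
alloy 6 is not reached, and no chain runs the other way from alloy 6 to alloy 4.
So the given relations leave the order of alloy 4 and alloy 6 undetermined.

undetermined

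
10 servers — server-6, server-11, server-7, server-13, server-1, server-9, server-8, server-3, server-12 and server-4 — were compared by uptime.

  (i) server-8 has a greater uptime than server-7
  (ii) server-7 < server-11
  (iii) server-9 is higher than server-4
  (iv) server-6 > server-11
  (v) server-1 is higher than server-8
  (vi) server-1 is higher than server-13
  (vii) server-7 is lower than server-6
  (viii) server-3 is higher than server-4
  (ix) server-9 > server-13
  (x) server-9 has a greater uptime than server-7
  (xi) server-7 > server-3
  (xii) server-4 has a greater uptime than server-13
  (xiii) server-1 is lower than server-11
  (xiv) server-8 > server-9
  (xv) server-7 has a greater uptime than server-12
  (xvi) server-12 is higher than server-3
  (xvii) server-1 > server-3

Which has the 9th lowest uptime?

server-11

Piecing the relations together gives one ordering: server-13 < server-4 < server-3 < server-12 < server-7 < server-9 < server-8 < server-1 < server-11 < server-6.
Counting 9 from the smallest end gives server-11.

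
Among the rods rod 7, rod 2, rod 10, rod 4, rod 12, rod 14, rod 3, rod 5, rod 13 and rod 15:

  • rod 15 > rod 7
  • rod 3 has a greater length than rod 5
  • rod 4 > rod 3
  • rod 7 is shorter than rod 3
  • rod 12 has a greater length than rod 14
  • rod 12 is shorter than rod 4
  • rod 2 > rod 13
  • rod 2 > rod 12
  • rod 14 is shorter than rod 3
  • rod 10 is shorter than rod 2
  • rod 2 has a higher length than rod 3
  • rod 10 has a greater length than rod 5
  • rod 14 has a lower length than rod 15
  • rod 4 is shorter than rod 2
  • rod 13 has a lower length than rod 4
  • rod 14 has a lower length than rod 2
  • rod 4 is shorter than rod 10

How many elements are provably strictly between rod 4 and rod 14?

Chaining upward from rod 14 reaches: rod 3, rod 12, rod 15, rod 10, rod 2.
Chaining downward from rod 4 reaches: rod 7, rod 5, rod 3, rod 12, rod 13.
Strictly between rod 14 and rod 4 are those in both lists: rod 3, rod 12 — 2 elements.

2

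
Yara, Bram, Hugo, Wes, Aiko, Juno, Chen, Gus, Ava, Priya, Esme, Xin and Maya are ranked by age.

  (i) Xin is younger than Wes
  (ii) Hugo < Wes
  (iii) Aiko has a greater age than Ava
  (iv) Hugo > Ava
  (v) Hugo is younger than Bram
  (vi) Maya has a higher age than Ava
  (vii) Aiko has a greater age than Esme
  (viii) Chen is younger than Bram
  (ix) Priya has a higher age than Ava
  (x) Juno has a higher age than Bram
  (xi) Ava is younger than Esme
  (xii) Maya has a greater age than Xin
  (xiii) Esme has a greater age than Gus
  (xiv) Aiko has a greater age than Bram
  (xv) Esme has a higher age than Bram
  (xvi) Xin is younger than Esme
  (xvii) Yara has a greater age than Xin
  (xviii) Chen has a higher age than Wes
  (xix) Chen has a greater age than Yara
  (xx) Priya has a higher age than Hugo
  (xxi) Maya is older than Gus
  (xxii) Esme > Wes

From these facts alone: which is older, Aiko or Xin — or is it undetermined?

Aiko

Xin < Yara and Yara < Chen give Xin < Chen.
Then Chen < Bram extends the chain to Bram.
With Bram < Esme: Xin < Yara < Chen < Bram < Esme.
Then Esme < Aiko extends the chain to Aiko.
So Aiko is older.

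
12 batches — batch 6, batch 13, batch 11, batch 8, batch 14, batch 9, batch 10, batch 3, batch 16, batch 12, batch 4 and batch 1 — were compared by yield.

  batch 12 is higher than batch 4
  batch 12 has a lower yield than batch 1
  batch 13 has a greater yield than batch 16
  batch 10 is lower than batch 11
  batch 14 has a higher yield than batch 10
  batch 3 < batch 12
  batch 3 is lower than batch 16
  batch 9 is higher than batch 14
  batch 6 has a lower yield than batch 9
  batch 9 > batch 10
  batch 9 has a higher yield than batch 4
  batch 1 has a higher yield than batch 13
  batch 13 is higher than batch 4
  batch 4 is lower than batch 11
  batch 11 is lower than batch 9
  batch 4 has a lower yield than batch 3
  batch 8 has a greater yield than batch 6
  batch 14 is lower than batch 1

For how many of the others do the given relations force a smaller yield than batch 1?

From batch 1 the given relations immediately reach batch 14, batch 13, batch 12.
From those, batch 4, batch 10, batch 3, batch 16 — 7 in total.
No other element is forced below batch 1 by the given relations, so the count is 7.

7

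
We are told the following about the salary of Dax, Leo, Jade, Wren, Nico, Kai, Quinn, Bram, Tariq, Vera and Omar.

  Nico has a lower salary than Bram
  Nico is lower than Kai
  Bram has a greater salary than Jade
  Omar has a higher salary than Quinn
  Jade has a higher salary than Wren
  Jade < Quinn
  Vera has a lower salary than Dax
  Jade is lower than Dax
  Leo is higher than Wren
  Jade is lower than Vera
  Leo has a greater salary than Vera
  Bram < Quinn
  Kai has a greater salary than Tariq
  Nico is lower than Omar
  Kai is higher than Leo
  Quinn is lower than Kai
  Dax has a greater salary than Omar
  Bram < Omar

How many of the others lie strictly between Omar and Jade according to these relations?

2

The relations place Jade below Omar. An element lies strictly between them when it is forced above Jade and also forced below Omar.
Above Jade: {Bram, Vera, Quinn, Leo, Dax, Kai}. Below Omar: {Wren, Nico, Bram, Quinn}.
Intersection: {Bram, Quinn} — 2.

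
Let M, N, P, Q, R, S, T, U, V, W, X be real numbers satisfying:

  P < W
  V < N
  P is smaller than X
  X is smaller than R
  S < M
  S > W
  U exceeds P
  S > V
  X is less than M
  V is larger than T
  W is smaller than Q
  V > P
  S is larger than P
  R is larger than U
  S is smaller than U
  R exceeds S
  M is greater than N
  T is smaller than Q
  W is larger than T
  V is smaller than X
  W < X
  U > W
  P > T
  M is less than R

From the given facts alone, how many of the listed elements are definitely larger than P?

9

From P the given relations immediately reach V, W, X, S, U.
From those, Q, N, M, R — 9 in total.
No other element is forced above P by the given relations, so the count is 9.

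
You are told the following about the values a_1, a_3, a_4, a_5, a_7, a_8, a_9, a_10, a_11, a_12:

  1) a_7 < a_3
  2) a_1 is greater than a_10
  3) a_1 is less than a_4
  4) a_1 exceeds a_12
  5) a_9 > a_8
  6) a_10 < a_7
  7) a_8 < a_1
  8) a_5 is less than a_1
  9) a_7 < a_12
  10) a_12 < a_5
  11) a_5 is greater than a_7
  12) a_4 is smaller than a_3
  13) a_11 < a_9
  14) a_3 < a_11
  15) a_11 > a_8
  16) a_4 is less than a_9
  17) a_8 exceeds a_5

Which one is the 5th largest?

a_1

Chaining the given pairs: a_10 < a_7 < a_12 < a_5 < a_8 < a_1 < a_4 < a_3 < a_11 < a_9.
The 5th largest is a_1.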